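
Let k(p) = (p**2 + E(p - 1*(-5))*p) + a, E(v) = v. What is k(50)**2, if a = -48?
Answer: 27060804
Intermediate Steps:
k(p) = -48 + p**2 + p*(5 + p) (k(p) = (p**2 + (p - 1*(-5))*p) - 48 = (p**2 + (p + 5)*p) - 48 = (p**2 + (5 + p)*p) - 48 = (p**2 + p*(5 + p)) - 48 = -48 + p**2 + p*(5 + p))
k(50)**2 = (-48 + 50**2 + 50*(5 + 50))**2 = (-48 + 2500 + 50*55)**2 = (-48 + 2500 + 2750)**2 = 5202**2 = 27060804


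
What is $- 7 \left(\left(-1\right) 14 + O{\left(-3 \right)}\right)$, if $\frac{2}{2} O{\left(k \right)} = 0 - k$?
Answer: $77$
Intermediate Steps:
$O{\left(k \right)} = - k$ ($O{\left(k \right)} = 0 - k = - k$)
$- 7 \left(\left(-1\right) 14 + O{\left(-3 \right)}\right) = - 7 \left(\left(-1\right) 14 - -3\right) = - 7 \left(-14 + 3\right) = \left(-7\right) \left(-11\right) = 77$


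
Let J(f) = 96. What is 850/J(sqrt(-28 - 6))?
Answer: 425/48 ≈ 8.8542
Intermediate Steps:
850/J(sqrt(-28 - 6)) = 850/96 = 850*(1/96) = 425/48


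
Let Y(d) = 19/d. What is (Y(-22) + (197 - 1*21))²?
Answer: 14845609/484 ≈ 30673.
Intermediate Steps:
(Y(-22) + (197 - 1*21))² = (19/(-22) + (197 - 1*21))² = (19*(-1/22) + (197 - 21))² = (-19/22 + 176)² = (3853/22)² = 14845609/484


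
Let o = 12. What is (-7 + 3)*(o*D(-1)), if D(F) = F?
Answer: 48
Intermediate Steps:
(-7 + 3)*(o*D(-1)) = (-7 + 3)*(12*(-1)) = -4*(-12) = 48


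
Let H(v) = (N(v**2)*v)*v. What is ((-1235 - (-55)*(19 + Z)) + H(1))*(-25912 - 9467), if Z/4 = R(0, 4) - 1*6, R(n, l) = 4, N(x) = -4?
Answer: 22430286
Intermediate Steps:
Z = -8 (Z = 4*(4 - 1*6) = 4*(4 - 6) = 4*(-2) = -8)
H(v) = -4*v**2 (H(v) = (-4*v)*v = -4*v**2)
((-1235 - (-55)*(19 + Z)) + H(1))*(-25912 - 9467) = ((-1235 - (-55)*(19 - 8)) - 4*1**2)*(-25912 - 9467) = ((-1235 - (-55)*11) - 4*1)*(-35379) = ((-1235 - 1*(-605)) - 4)*(-35379) = ((-1235 + 605) - 4)*(-35379) = (-630 - 4)*(-35379) = -634*(-35379) = 22430286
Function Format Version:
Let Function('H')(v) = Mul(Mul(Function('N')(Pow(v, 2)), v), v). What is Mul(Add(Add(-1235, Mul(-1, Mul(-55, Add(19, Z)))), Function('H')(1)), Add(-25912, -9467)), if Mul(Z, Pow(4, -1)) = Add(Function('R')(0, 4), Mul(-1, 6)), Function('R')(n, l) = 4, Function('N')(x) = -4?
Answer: 22430286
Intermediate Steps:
Z = -8 (Z = Mul(4, Add(4, Mul(-1, 6))) = Mul(4, Add(4, -6)) = Mul(4, -2) = -8)
Function('H')(v) = Mul(-4, Pow(v, 2)) (Function('H')(v) = Mul(Mul(-4, v), v) = Mul(-4, Pow(v, 2)))
Mul(Add(Add(-1235, Mul(-1, Mul(-55, Add(19, Z)))), Function('H')(1)), Add(-25912, -9467)) = Mul(Add(Add(-1235, Mul(-1, Mul(-55, Add(19, -8)))), Mul(-4, Pow(1, 2))), Add(-25912, -9467)) = Mul(Add(Add(-1235, Mul(-1, Mul(-55, 11))), Mul(-4, 1)), -35379) = Mul(Add(Add(-1235, Mul(-1, -605)), -4), -35379) = Mul(Add(Add(-1235, 605), -4), -35379) = Mul(Add(-630, -4), -35379) = Mul(-634, -35379) = 22430286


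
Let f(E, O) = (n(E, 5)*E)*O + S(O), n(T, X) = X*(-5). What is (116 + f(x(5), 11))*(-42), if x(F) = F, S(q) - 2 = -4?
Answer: 52962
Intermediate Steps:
n(T, X) = -5*X
S(q) = -2 (S(q) = 2 - 4 = -2)
f(E, O) = -2 - 25*E*O (f(E, O) = ((-5*5)*E)*O - 2 = (-25*E)*O - 2 = -25*E*O - 2 = -2 - 25*E*O)
(116 + f(x(5), 11))*(-42) = (116 + (-2 - 25*5*11))*(-42) = (116 + (-2 - 1375))*(-42) = (116 - 1377)*(-42) = -1261*(-42) = 52962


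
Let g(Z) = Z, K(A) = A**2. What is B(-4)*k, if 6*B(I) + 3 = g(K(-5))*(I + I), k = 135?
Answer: -9135/2 ≈ -4567.5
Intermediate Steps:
B(I) = -1/2 + 25*I/3 (B(I) = -1/2 + ((-5)**2*(I + I))/6 = -1/2 + (25*(2*I))/6 = -1/2 + (50*I)/6 = -1/2 + 25*I/3)
B(-4)*k = (-1/2 + (25/3)*(-4))*135 = (-1/2 - 100/3)*135 = -203/6*135 = -9135/2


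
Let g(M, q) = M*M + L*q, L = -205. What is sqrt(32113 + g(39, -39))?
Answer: sqrt(41629) ≈ 204.03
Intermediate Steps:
g(M, q) = M**2 - 205*q (g(M, q) = M*M - 205*q = M**2 - 205*q)
sqrt(32113 + g(39, -39)) = sqrt(32113 + (39**2 - 205*(-39))) = sqrt(32113 + (1521 + 7995)) = sqrt(32113 + 9516) = sqrt(41629)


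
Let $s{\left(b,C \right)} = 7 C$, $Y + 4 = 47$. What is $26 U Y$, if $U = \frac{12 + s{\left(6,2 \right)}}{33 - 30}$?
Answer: $\frac{29068}{3} \approx 9689.3$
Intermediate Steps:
$Y = 43$ ($Y = -4 + 47 = 43$)
$U = \frac{26}{3}$ ($U = \frac{12 + 7 \cdot 2}{33 - 30} = \frac{12 + 14}{3} = 26 \cdot \frac{1}{3} = \frac{26}{3} \approx 8.6667$)
$26 U Y = 26 \cdot \frac{26}{3} \cdot 43 = \frac{676}{3} \cdot 43 = \frac{29068}{3}$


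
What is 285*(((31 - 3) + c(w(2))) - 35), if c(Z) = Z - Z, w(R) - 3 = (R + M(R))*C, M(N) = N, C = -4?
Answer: -1995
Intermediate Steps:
w(R) = 3 - 8*R (w(R) = 3 + (R + R)*(-4) = 3 + (2*R)*(-4) = 3 - 8*R)
c(Z) = 0
285*(((31 - 3) + c(w(2))) - 35) = 285*(((31 - 3) + 0) - 35) = 285*((28 + 0) - 35) = 285*(28 - 35) = 285*(-7) = -1995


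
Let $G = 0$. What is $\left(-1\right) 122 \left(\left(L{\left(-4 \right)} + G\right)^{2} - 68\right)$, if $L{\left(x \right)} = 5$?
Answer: $5246$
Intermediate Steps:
$\left(-1\right) 122 \left(\left(L{\left(-4 \right)} + G\right)^{2} - 68\right) = \left(-1\right) 122 \left(\left(5 + 0\right)^{2} - 68\right) = - 122 \left(5^{2} - 68\right) = - 122 \left(25 - 68\right) = \left(-122\right) \left(-43\right) = 5246$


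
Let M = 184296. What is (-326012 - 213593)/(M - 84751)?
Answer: -107921/19909 ≈ -5.4207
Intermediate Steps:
(-326012 - 213593)/(M - 84751) = (-326012 - 213593)/(184296 - 84751) = -539605/99545 = -539605*1/99545 = -107921/19909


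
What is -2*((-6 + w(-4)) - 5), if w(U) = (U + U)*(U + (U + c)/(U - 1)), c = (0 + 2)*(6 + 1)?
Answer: -74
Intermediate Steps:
c = 14 (c = 2*7 = 14)
w(U) = 2*U*(U + (14 + U)/(-1 + U)) (w(U) = (U + U)*(U + (U + 14)/(U - 1)) = (2*U)*(U + (14 + U)/(-1 + U)) = 2*U*(U + (14 + U)/(-1 + U)))
-2*((-6 + w(-4)) - 5) = -2*((-6 + 2*(-4)*(14 + (-4)²)/(-1 - 4)) - 5) = -2*((-6 + 2*(-4)*(14 + 16)/(-5)) - 5) = -2*((-6 + 2*(-4)*(-⅕)*30) - 5) = -2*((-6 + 48) - 5) = -2*(42 - 5) = -2*37 = -74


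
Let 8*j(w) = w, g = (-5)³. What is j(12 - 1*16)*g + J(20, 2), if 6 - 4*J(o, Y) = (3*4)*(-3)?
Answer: 73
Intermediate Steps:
g = -125
J(o, Y) = 21/2 (J(o, Y) = 3/2 - 3*4*(-3)/4 = 3/2 - 3*(-3) = 3/2 - ¼*(-36) = 3/2 + 9 = 21/2)
j(w) = w/8
j(12 - 1*16)*g + J(20, 2) = ((12 - 1*16)/8)*(-125) + 21/2 = ((12 - 16)/8)*(-125) + 21/2 = ((⅛)*(-4))*(-125) + 21/2 = -½*(-125) + 21/2 = 125/2 + 21/2 = 73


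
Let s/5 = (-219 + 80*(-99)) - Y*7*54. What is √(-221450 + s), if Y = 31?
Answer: I*√320735 ≈ 566.33*I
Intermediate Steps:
s = -99285 (s = 5*((-219 + 80*(-99)) - 31*7*54) = 5*((-219 - 7920) - 217*54) = 5*(-8139 - 1*11718) = 5*(-8139 - 11718) = 5*(-19857) = -99285)
√(-221450 + s) = √(-221450 - 99285) = √(-320735) = I*√320735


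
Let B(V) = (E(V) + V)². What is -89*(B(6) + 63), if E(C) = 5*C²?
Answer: -3084651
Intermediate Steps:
B(V) = (V + 5*V²)² (B(V) = (5*V² + V)² = (V + 5*V²)²)
-89*(B(6) + 63) = -89*(6²*(1 + 5*6)² + 63) = -89*(36*(1 + 30)² + 63) = -89*(36*31² + 63) = -89*(36*961 + 63) = -89*(34596 + 63) = -89*34659 = -3084651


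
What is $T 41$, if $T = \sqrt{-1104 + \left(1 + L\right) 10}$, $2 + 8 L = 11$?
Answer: $\frac{41 i \sqrt{4331}}{2} \approx 1349.1 i$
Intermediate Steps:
$L = \frac{9}{8}$ ($L = - \frac{1}{4} + \frac{1}{8} \cdot 11 = - \frac{1}{4} + \frac{11}{8} = \frac{9}{8} \approx 1.125$)
$T = \frac{i \sqrt{4331}}{2}$ ($T = \sqrt{-1104 + \left(1 + \frac{9}{8}\right) 10} = \sqrt{-1104 + \frac{17}{8} \cdot 10} = \sqrt{-1104 + \frac{85}{4}} = \sqrt{- \frac{4331}{4}} = \frac{i \sqrt{4331}}{2} \approx 32.905 i$)
$T 41 = \frac{i \sqrt{4331}}{2} \cdot 41 = \frac{41 i \sqrt{4331}}{2}$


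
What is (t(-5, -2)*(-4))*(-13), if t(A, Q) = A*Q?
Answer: 520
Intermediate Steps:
(t(-5, -2)*(-4))*(-13) = (-5*(-2)*(-4))*(-13) = (10*(-4))*(-13) = -40*(-13) = 520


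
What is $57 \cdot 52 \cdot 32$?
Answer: $94848$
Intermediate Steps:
$57 \cdot 52 \cdot 32 = 2964 \cdot 32 = 94848$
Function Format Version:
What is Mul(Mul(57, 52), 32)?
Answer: 94848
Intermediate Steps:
Mul(Mul(57, 52), 32) = Mul(2964, 32) = 94848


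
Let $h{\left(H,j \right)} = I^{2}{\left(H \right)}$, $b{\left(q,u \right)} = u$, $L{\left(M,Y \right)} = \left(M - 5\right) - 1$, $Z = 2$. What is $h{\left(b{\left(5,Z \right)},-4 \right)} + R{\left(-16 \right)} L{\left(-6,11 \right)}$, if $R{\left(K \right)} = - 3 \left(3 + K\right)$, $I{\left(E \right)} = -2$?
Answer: $-464$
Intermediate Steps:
$L{\left(M,Y \right)} = -6 + M$ ($L{\left(M,Y \right)} = \left(-5 + M\right) - 1 = -6 + M$)
$h{\left(H,j \right)} = 4$ ($h{\left(H,j \right)} = \left(-2\right)^{2} = 4$)
$R{\left(K \right)} = -9 - 3 K$
$h{\left(b{\left(5,Z \right)},-4 \right)} + R{\left(-16 \right)} L{\left(-6,11 \right)} = 4 + \left(-9 - -48\right) \left(-6 - 6\right) = 4 + \left(-9 + 48\right) \left(-12\right) = 4 + 39 \left(-12\right) = 4 - 468 = -464$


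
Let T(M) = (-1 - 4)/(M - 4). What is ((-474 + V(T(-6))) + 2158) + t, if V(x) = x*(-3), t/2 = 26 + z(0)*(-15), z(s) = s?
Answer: 3469/2 ≈ 1734.5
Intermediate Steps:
T(M) = -5/(-4 + M)
t = 52 (t = 2*(26 + 0*(-15)) = 2*(26 + 0) = 2*26 = 52)
V(x) = -3*x
((-474 + V(T(-6))) + 2158) + t = ((-474 - (-15)/(-4 - 6)) + 2158) + 52 = ((-474 - (-15)/(-10)) + 2158) + 52 = ((-474 - (-15)*(-1)/10) + 2158) + 52 = ((-474 - 3*1/2) + 2158) + 52 = ((-474 - 3/2) + 2158) + 52 = (-951/2 + 2158) + 52 = 3365/2 + 52 = 3469/2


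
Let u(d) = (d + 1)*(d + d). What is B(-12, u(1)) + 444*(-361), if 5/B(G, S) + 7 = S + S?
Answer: -160279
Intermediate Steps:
u(d) = 2*d*(1 + d) (u(d) = (1 + d)*(2*d) = 2*d*(1 + d))
B(G, S) = 5/(-7 + 2*S) (B(G, S) = 5/(-7 + (S + S)) = 5/(-7 + 2*S))
B(-12, u(1)) + 444*(-361) = 5/(-7 + 2*(2*1*(1 + 1))) + 444*(-361) = 5/(-7 + 2*(2*1*2)) - 160284 = 5/(-7 + 2*4) - 160284 = 5/(-7 + 8) - 160284 = 5/1 - 160284 = 5*1 - 160284 = 5 - 160284 = -160279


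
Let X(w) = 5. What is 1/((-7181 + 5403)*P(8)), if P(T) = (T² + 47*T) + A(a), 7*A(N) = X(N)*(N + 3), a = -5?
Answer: -1/779780 ≈ -1.2824e-6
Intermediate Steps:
A(N) = 15/7 + 5*N/7 (A(N) = (5*(N + 3))/7 = (5*(3 + N))/7 = (15 + 5*N)/7 = 15/7 + 5*N/7)
P(T) = -10/7 + T² + 47*T (P(T) = (T² + 47*T) + (15/7 + (5/7)*(-5)) = (T² + 47*T) + (15/7 - 25/7) = (T² + 47*T) - 10/7 = -10/7 + T² + 47*T)
1/((-7181 + 5403)*P(8)) = 1/((-7181 + 5403)*(-10/7 + 8² + 47*8)) = 1/((-1778)*(-10/7 + 64 + 376)) = -1/(1778*3070/7) = -1/1778*7/3070 = -1/779780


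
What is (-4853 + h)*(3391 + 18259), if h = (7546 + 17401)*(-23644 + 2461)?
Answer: -11441097384100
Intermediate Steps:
h = -528452301 (h = 24947*(-21183) = -528452301)
(-4853 + h)*(3391 + 18259) = (-4853 - 528452301)*(3391 + 18259) = -528457154*21650 = -11441097384100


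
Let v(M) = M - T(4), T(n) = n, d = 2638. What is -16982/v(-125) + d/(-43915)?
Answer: 745424228/5665035 ≈ 131.58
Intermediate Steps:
v(M) = -4 + M (v(M) = M - 1*4 = M - 4 = -4 + M)
-16982/v(-125) + d/(-43915) = -16982/(-4 - 125) + 2638/(-43915) = -16982/(-129) + 2638*(-1/43915) = -16982*(-1/129) - 2638/43915 = 16982/129 - 2638/43915 = 745424228/5665035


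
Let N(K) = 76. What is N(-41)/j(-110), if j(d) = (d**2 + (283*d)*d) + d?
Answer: 38/1718145 ≈ 2.2117e-5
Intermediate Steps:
j(d) = d + 284*d**2 (j(d) = (d**2 + 283*d**2) + d = 284*d**2 + d = d + 284*d**2)
N(-41)/j(-110) = 76/((-110*(1 + 284*(-110)))) = 76/((-110*(1 - 31240))) = 76/((-110*(-31239))) = 76/3436290 = 76*(1/3436290) = 38/1718145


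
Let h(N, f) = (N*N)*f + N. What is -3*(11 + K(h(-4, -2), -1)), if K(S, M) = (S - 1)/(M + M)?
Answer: -177/2 ≈ -88.500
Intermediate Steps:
h(N, f) = N + f*N² (h(N, f) = N²*f + N = f*N² + N = N + f*N²)
K(S, M) = (-1 + S)/(2*M) (K(S, M) = (-1 + S)/((2*M)) = (-1 + S)*(1/(2*M)) = (-1 + S)/(2*M))
-3*(11 + K(h(-4, -2), -1)) = -3*(11 + (½)*(-1 - 4*(1 - 4*(-2)))/(-1)) = -3*(11 + (½)*(-1)*(-1 - 4*(1 + 8))) = -3*(11 + (½)*(-1)*(-1 - 4*9)) = -3*(11 + (½)*(-1)*(-1 - 36)) = -3*(11 + (½)*(-1)*(-37)) = -3*(11 + 37/2) = -3*59/2 = -177/2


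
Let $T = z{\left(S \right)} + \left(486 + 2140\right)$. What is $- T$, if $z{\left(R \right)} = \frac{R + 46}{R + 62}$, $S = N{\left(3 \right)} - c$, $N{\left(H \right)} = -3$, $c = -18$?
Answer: $- \frac{202263}{77} \approx -2626.8$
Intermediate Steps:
$S = 15$ ($S = -3 - -18 = -3 + 18 = 15$)
$z{\left(R \right)} = \frac{46 + R}{62 + R}$
$T = \frac{202263}{77}$ ($T = \frac{46 + 15}{62 + 15} + \left(486 + 2140\right) = \frac{1}{77} \cdot 61 + 2626 = \frac{61}{77} + 2626 = \frac{202263}{77} \approx 2626.8$)
$- T = \left(-1\right) \frac{202263}{77} = - \frac{202263}{77}$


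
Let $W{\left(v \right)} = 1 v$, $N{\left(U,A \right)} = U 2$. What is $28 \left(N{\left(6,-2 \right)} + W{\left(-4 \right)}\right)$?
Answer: $224$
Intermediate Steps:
$N{\left(U,A \right)} = 2 U$
$W{\left(v \right)} = v$
$28 \left(N{\left(6,-2 \right)} + W{\left(-4 \right)}\right) = 28 \left(2 \cdot 6 - 4\right) = 28 \left(12 - 4\right) = 28 \cdot 8 = 224$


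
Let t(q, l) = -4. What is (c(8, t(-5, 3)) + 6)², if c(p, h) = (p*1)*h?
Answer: 676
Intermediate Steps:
c(p, h) = h*p (c(p, h) = p*h = h*p)
(c(8, t(-5, 3)) + 6)² = (-4*8 + 6)² = (-32 + 6)² = (-26)² = 676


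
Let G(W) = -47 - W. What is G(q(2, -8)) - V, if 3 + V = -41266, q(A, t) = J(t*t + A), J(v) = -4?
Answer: 41226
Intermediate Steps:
q(A, t) = -4
V = -41269 (V = -3 - 41266 = -41269)
G(q(2, -8)) - V = (-47 - 1*(-4)) - 1*(-41269) = (-47 + 4) + 41269 = -43 + 41269 = 41226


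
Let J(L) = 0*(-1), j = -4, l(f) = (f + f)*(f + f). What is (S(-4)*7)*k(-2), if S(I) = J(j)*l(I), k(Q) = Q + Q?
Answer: 0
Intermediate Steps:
k(Q) = 2*Q
l(f) = 4*f² (l(f) = (2*f)*(2*f) = 4*f²)
J(L) = 0
S(I) = 0 (S(I) = 0*(4*I²) = 0)
(S(-4)*7)*k(-2) = (0*7)*(2*(-2)) = 0*(-4) = 0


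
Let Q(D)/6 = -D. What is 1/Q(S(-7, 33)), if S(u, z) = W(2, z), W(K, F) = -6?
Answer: 1/36 ≈ 0.027778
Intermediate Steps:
S(u, z) = -6
Q(D) = -6*D (Q(D) = 6*(-D) = -6*D)
1/Q(S(-7, 33)) = 1/(-6*(-6)) = 1/36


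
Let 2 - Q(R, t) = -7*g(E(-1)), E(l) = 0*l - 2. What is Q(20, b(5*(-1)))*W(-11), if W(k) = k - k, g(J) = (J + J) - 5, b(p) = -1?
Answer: 0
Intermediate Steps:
E(l) = -2 (E(l) = 0 - 2 = -2)
g(J) = -5 + 2*J (g(J) = 2*J - 5 = -5 + 2*J)
Q(R, t) = -61 (Q(R, t) = 2 - (-7)*(-5 + 2*(-2)) = 2 - (-7)*(-5 - 4) = 2 - (-7)*(-9) = 2 - 1*63 = 2 - 63 = -61)
W(k) = 0
Q(20, b(5*(-1)))*W(-11) = -61*0 = 0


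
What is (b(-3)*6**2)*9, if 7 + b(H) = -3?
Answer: -3240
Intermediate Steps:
b(H) = -10 (b(H) = -7 - 3 = -10)
(b(-3)*6**2)*9 = -10*6**2*9 = -10*36*9 = -360*9 = -3240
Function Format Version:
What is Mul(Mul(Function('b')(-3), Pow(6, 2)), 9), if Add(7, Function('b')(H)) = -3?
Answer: -3240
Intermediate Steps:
Function('b')(H) = -10 (Function('b')(H) = Add(-7, -3) = -10)
Mul(Mul(Function('b')(-3), Pow(6, 2)), 9) = Mul(Mul(-10, Pow(6, 2)), 9) = Mul(Mul(-10, 36), 9) = Mul(-360, 9) = -3240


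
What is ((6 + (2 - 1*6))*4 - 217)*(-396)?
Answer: 82764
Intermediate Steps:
((6 + (2 - 1*6))*4 - 217)*(-396) = ((6 + (2 - 6))*4 - 217)*(-396) = ((6 - 4)*4 - 217)*(-396) = (2*4 - 217)*(-396) = (8 - 217)*(-396) = -209*(-396) = 82764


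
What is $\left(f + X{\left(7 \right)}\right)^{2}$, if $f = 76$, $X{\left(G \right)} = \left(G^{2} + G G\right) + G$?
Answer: $32761$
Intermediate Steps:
$X{\left(G \right)} = G + 2 G^{2}$ ($X{\left(G \right)} = \left(G^{2} + G^{2}\right) + G = 2 G^{2} + G = G + 2 G^{2}$)
$\left(f + X{\left(7 \right)}\right)^{2} = \left(76 + 7 \left(1 + 2 \cdot 7\right)\right)^{2} = \left(76 + 7 \left(1 + 14\right)\right)^{2} = \left(76 + 7 \cdot 15\right)^{2} = \left(76 + 105\right)^{2} = 181^{2} = 32761$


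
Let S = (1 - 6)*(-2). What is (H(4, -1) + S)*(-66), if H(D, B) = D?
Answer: -924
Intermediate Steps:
S = 10 (S = -5*(-2) = 10)
(H(4, -1) + S)*(-66) = (4 + 10)*(-66) = 14*(-66) = -924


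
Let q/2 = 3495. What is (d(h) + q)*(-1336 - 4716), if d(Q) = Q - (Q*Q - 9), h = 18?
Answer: -40506036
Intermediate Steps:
d(Q) = 9 + Q - Q**2 (d(Q) = Q - (Q**2 - 9) = Q - (-9 + Q**2) = Q + (9 - Q**2) = 9 + Q - Q**2)
q = 6990 (q = 2*3495 = 6990)
(d(h) + q)*(-1336 - 4716) = ((9 + 18 - 1*18**2) + 6990)*(-1336 - 4716) = ((9 + 18 - 1*324) + 6990)*(-6052) = ((9 + 18 - 324) + 6990)*(-6052) = (-297 + 6990)*(-6052) = 6693*(-6052) = -40506036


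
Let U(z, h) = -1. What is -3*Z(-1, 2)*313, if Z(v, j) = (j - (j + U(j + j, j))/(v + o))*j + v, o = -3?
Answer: -6573/2 ≈ -3286.5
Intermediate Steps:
Z(v, j) = v + j*(j - (-1 + j)/(-3 + v)) (Z(v, j) = (j - (j - 1)/(v - 3))*j + v = (j - (-1 + j)/(-3 + v))*j + v = j*(j - (-1 + j)/(-3 + v)) + v = v + j*(j - (-1 + j)/(-3 + v)))
-3*Z(-1, 2)*313 = -3*(2 + (-1)² - 4*2² - 3*(-1) - 1*2²)/(-3 - 1)*313 = -3*(2 + 1 - 4*4 + 3 - 1*4)/(-4)*313 = -(-3)*(2 + 1 - 16 + 3 - 4)/4*313 = -(-3)*(-14)/4*313 = -3*7/2*313 = -21/2*313 = -6573/2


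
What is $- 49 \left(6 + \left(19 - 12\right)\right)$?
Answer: $-637$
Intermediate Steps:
$- 49 \left(6 + \left(19 - 12\right)\right) = - 49 \left(6 + 7\right) = - 49 \cdot 13 = \left(-1\right) 637 = -637$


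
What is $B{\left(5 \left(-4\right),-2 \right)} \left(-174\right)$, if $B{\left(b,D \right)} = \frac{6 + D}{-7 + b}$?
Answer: $\frac{232}{9} \approx 25.778$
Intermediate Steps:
$B{\left(b,D \right)} = \frac{6 + D}{-7 + b}$
$B{\left(5 \left(-4\right),-2 \right)} \left(-174\right) = \frac{6 - 2}{-7 + 5 \left(-4\right)} \left(-174\right) = \frac{1}{-7 - 20} \cdot 4 \left(-174\right) = \frac{1}{-27} \cdot 4 \left(-174\right) = \left(- \frac{1}{27}\right) 4 \left(-174\right) = \left(- \frac{4}{27}\right) \left(-174\right) = \frac{232}{9}$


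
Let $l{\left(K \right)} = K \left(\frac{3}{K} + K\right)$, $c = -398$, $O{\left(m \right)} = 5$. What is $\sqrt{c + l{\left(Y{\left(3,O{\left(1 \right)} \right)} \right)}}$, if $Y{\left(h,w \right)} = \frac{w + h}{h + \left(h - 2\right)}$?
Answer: $i \sqrt{391} \approx 19.774 i$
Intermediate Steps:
$Y{\left(h,w \right)} = \frac{h + w}{-2 + 2 h}$ ($Y{\left(h,w \right)} = \frac{h + w}{h + \left(-2 + h\right)} = \frac{h + w}{-2 + 2 h}$)
$l{\left(K \right)} = K \left(K + \frac{3}{K}\right)$
$\sqrt{c + l{\left(Y{\left(3,O{\left(1 \right)} \right)} \right)}} = \sqrt{-398 + \left(3 + \left(\frac{3 + 5}{2 \left(-1 + 3\right)}\right)^{2}\right)} = \sqrt{-398 + \left(3 + \left(\frac{1}{2} \cdot \frac{1}{2} \cdot 8\right)^{2}\right)} = \sqrt{-398 + \left(3 + 2^{2}\right)} = \sqrt{-398 + \left(3 + 4\right)} = \sqrt{-398 + 7} = \sqrt{-391} = i \sqrt{391}$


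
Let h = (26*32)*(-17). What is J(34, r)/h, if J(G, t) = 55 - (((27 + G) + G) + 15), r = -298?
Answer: 55/14144 ≈ 0.0038886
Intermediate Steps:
h = -14144 (h = 832*(-17) = -14144)
J(G, t) = 13 - 2*G (J(G, t) = 55 - ((27 + 2*G) + 15) = 55 - (42 + 2*G) = 55 + (-42 - 2*G) = 13 - 2*G)
J(34, r)/h = (13 - 2*34)/(-14144) = (13 - 68)*(-1/14144) = -55*(-1/14144) = 55/14144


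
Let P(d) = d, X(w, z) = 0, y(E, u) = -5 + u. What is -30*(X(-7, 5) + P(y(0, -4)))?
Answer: 270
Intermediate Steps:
-30*(X(-7, 5) + P(y(0, -4))) = -30*(0 + (-5 - 4)) = -30*(0 - 9) = -30*(-9) = 270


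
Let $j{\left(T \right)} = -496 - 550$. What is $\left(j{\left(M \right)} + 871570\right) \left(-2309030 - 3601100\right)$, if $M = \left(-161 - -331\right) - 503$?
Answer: $-5144910008120$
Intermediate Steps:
$M = -333$ ($M = \left(-161 + 331\right) - 503 = 170 - 503 = -333$)
$j{\left(T \right)} = -1046$ ($j{\left(T \right)} = -496 - 550 = -1046$)
$\left(j{\left(M \right)} + 871570\right) \left(-2309030 - 3601100\right) = \left(-1046 + 871570\right) \left(-2309030 - 3601100\right) = 870524 \left(-5910130\right) = -5144910008120$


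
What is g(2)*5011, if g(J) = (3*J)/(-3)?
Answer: -10022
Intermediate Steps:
g(J) = -J (g(J) = (3*J)*(-⅓) = -J)
g(2)*5011 = -1*2*5011 = -2*5011 = -10022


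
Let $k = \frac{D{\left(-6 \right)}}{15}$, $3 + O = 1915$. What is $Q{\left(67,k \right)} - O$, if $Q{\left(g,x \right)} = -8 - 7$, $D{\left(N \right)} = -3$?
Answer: $-1927$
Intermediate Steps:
$O = 1912$ ($O = -3 + 1915 = 1912$)
$k = - \frac{1}{5}$ ($k = - \frac{3}{15} = \left(-3\right) \frac{1}{15} = - \frac{1}{5} \approx -0.2$)
$Q{\left(g,x \right)} = -15$
$Q{\left(67,k \right)} - O = -15 - 1912 = -1927$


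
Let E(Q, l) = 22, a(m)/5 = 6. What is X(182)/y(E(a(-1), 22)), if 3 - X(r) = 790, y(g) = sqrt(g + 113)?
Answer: -787*sqrt(15)/45 ≈ -67.734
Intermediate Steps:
a(m) = 30 (a(m) = 5*6 = 30)
y(g) = sqrt(113 + g)
X(r) = -787 (X(r) = 3 - 1*790 = 3 - 790 = -787)
X(182)/y(E(a(-1), 22)) = -787/sqrt(113 + 22) = -787*sqrt(15)/45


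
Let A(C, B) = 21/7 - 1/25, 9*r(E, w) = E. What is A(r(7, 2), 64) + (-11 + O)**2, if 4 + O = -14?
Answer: 21099/25 ≈ 843.96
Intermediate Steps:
r(E, w) = E/9
A(C, B) = 74/25 (A(C, B) = 21*(1/7) - 1*1/25 = 3 - 1/25 = 74/25)
O = -18 (O = -4 - 14 = -18)
A(r(7, 2), 64) + (-11 + O)**2 = 74/25 + (-11 - 18)**2 = 74/25 + (-29)**2 = 74/25 + 841 = 21099/25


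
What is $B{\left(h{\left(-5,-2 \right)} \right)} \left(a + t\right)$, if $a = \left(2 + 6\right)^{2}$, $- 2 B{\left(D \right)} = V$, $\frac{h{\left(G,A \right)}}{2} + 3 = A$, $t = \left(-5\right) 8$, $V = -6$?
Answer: $72$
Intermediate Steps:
$t = -40$
$h{\left(G,A \right)} = -6 + 2 A$
$B{\left(D \right)} = 3$ ($B{\left(D \right)} = \left(- \frac{1}{2}\right) \left(-6\right) = 3$)
$a = 64$ ($a = 8^{2} = 64$)
$B{\left(h{\left(-5,-2 \right)} \right)} \left(a + t\right) = 3 \left(64 - 40\right) = 3 \cdot 24 = 72$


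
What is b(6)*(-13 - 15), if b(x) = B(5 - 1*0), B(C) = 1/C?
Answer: -28/5 ≈ -5.6000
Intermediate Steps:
b(x) = ⅕ (b(x) = 1/(5 - 1*0) = 1/(5 + 0) = 1/5 = ⅕)
b(6)*(-13 - 15) = (-13 - 15)/5 = (⅕)*(-28) = -28/5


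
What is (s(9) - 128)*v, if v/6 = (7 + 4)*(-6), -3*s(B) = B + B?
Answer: 53064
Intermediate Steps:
s(B) = -2*B/3 (s(B) = -(B + B)/3 = -2*B/3)
v = -396 (v = 6*((7 + 4)*(-6)) = 6*(11*(-6)) = 6*(-66) = -396)
(s(9) - 128)*v = (-⅔*9 - 128)*(-396) = (-6 - 128)*(-396) = -134*(-396) = 53064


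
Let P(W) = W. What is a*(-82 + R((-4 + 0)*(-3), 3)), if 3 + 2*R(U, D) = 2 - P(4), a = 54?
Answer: -4563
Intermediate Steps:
R(U, D) = -5/2 (R(U, D) = -3/2 + (2 - 1*4)/2 = -3/2 + (2 - 4)/2 = -3/2 + (½)*(-2) = -3/2 - 1 = -5/2)
a*(-82 + R((-4 + 0)*(-3), 3)) = 54*(-82 - 5/2) = 54*(-169/2) = -4563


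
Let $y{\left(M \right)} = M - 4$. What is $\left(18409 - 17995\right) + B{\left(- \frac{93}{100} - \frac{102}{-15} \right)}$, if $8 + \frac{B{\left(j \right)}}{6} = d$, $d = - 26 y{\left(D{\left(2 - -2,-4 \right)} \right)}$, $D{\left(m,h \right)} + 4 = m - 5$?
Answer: $1770$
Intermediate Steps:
$D{\left(m,h \right)} = -9 + m$ ($D{\left(m,h \right)} = -4 + \left(m - 5\right) = -4 + \left(-5 + m\right) = -9 + m$)
$y{\left(M \right)} = -4 + M$ ($y{\left(M \right)} = M - 4 = -4 + M$)
$d = 234$ ($d = - 26 \left(-4 + \left(-9 + \left(2 - -2\right)\right)\right) = - 26 \left(-4 + \left(-9 + \left(2 + 2\right)\right)\right) = - 26 \left(-4 + \left(-9 + 4\right)\right) = - 26 \left(-4 - 5\right) = \left(-26\right) \left(-9\right) = 234$)
$B{\left(j \right)} = 1356$ ($B{\left(j \right)} = -48 + 6 \cdot 234 = -48 + 1404 = 1356$)
$\left(18409 - 17995\right) + B{\left(- \frac{93}{100} - \frac{102}{-15} \right)} = \left(18409 - 17995\right) + 1356 = 414 + 1356 = 1770$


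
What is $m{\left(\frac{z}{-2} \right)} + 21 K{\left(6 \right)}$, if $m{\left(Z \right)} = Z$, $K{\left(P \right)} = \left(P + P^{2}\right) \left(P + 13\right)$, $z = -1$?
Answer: $\frac{33517}{2} \approx 16759.0$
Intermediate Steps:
$K{\left(P \right)} = \left(13 + P\right) \left(P + P^{2}\right)$ ($K{\left(P \right)} = \left(P + P^{2}\right) \left(13 + P\right) = \left(13 + P\right) \left(P + P^{2}\right)$)
$m{\left(\frac{z}{-2} \right)} + 21 K{\left(6 \right)} = - \frac{1}{-2} + 21 \cdot 6 \left(13 + 6^{2} + 14 \cdot 6\right) = \left(-1\right) \left(- \frac{1}{2}\right) + 21 \cdot 6 \left(13 + 36 + 84\right) = \frac{1}{2} + 21 \cdot 6 \cdot 133 = \frac{1}{2} + 21 \cdot 798 = \frac{1}{2} + 16758 = \frac{33517}{2}$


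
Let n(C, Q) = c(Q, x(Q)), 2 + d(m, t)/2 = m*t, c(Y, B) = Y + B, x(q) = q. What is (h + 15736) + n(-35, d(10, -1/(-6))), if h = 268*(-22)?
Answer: 29516/3 ≈ 9838.7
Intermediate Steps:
c(Y, B) = B + Y
h = -5896
d(m, t) = -4 + 2*m*t (d(m, t) = -4 + 2*(m*t) = -4 + 2*m*t)
n(C, Q) = 2*Q (n(C, Q) = Q + Q = 2*Q)
(h + 15736) + n(-35, d(10, -1/(-6))) = (-5896 + 15736) + 2*(-4 + 2*10*(-1/(-6))) = 9840 + 2*(-4 + 2*10*(-1*(-1/6))) = 9840 + 2*(-4 + 2*10*(1/6)) = 9840 + 2*(-4 + 10/3) = 9840 + 2*(-2/3) = 9840 - 4/3 = 29516/3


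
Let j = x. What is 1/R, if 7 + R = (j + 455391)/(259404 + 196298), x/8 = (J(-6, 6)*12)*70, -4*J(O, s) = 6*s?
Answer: -455702/2795003 ≈ -0.16304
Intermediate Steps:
J(O, s) = -3*s/2
x = -60480 (x = 8*((-3/2*6*12)*70) = 8*(-9*12*70) = 8*(-108*70) = 8*(-7560) = -60480)
j = -60480
R = -2795003/455702 (R = -7 + (-60480 + 455391)/(259404 + 196298) = -7 + 394911/455702 = -2795003/455702 ≈ -6.1334)
1/R = 1/(-2795003/455702) = -455702/2795003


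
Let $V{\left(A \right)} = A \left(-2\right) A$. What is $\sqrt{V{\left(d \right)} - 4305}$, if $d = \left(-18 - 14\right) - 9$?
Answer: $i \sqrt{7667} \approx 87.561 i$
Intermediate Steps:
$d = -41$ ($d = -32 - 9 = -41$)
$V{\left(A \right)} = - 2 A^{2}$ ($V{\left(A \right)} = - 2 A A = - 2 A^{2}$)
$\sqrt{V{\left(d \right)} - 4305} = \sqrt{- 2 \left(-41\right)^{2} - 4305} = \sqrt{\left(-2\right) 1681 - 4305} = \sqrt{-3362 - 4305} = \sqrt{-7667} = i \sqrt{7667}$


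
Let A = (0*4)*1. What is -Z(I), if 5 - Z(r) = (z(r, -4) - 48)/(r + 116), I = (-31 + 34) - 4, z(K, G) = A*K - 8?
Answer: -631/115 ≈ -5.4870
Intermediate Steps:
A = 0 (A = 0*1 = 0)
z(K, G) = -8 (z(K, G) = 0*K - 8 = 0 - 8 = -8)
I = -1 (I = 3 - 4 = -1)
Z(r) = 5 + 56/(116 + r) (Z(r) = 5 - (-8 - 48)/(r + 116) = 5 - (-56)/(116 + r) = 5 + 56/(116 + r))
-Z(I) = -(636 + 5*(-1))/(116 - 1) = -(636 - 5)/115 = -631/115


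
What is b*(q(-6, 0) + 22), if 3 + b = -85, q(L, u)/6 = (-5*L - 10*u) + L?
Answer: -14608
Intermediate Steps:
q(L, u) = -60*u - 24*L (q(L, u) = 6*((-5*L - 10*u) + L) = 6*((-10*u - 5*L) + L) = 6*(-10*u - 4*L) = -60*u - 24*L)
b = -88 (b = -3 - 85 = -88)
b*(q(-6, 0) + 22) = -88*((-60*0 - 24*(-6)) + 22) = -88*((0 + 144) + 22) = -88*(144 + 22) = -88*166 = -14608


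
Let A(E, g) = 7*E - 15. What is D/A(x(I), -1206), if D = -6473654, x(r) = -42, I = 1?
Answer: 6473654/309 ≈ 20950.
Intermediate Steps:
A(E, g) = -15 + 7*E
D/A(x(I), -1206) = -6473654/(-15 + 7*(-42)) = -6473654/(-15 - 294) = -6473654/(-309) = -6473654*(-1/309) = 6473654/309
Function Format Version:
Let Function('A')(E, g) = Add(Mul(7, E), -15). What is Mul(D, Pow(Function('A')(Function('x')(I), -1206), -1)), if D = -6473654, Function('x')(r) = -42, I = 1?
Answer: Rational(6473654, 309) ≈ 20950.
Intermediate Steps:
Function('A')(E, g) = Add(-15, Mul(7, E))
Mul(D, Pow(Function('A')(Function('x')(I), -1206), -1)) = Mul(-6473654, Pow(Add(-15, Mul(7, -42)), -1)) = Mul(-6473654, Pow(Add(-15, -294), -1)) = Mul(-6473654, Pow(-309, -1)) = Mul(-6473654, Rational(-1, 309)) = Rational(6473654, 309)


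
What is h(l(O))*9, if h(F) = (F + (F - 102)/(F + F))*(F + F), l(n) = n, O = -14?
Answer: 2484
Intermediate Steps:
h(F) = 2*F*(F + (-102 + F)/(2*F)) (h(F) = (F + (-102 + F)/((2*F)))*(2*F) = (F + (-102 + F)*(1/(2*F)))*(2*F) = (F + (-102 + F)/(2*F))*(2*F) = 2*F*(F + (-102 + F)/(2*F)))
h(l(O))*9 = (-102 - 14 + 2*(-14)²)*9 = (-102 - 14 + 2*196)*9 = (-102 - 14 + 392)*9 = 276*9 = 2484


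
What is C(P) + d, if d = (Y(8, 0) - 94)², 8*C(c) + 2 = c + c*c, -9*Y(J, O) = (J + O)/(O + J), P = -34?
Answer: 728749/81 ≈ 8996.9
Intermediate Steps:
Y(J, O) = -⅑ (Y(J, O) = -(J + O)/(9*(O + J)) = -(J + O)/(9*(J + O)) = -⅑*1 = -⅑)
C(c) = -¼ + c/8 + c²/8 (C(c) = -¼ + (c + c*c)/8 = -¼ + (c + c²)/8 = -¼ + (c/8 + c²/8) = -¼ + c/8 + c²/8)
d = 717409/81 (d = (-⅑ - 94)² = (-847/9)² = 717409/81 ≈ 8856.9)
C(P) + d = (-¼ + (⅛)*(-34) + (⅛)*(-34)²) + 717409/81 = (-¼ - 17/4 + (⅛)*1156) + 717409/81 = (-¼ - 17/4 + 289/2) + 717409/81 = 140 + 717409/81 = 728749/81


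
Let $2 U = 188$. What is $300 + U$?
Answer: $394$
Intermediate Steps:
$U = 94$ ($U = \frac{1}{2} \cdot 188 = 94$)
$300 + U = 300 + 94 = 394$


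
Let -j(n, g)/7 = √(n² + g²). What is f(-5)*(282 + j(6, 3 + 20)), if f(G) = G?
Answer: -1410 + 35*√565 ≈ -578.06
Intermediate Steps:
j(n, g) = -7*√(g² + n²) (j(n, g) = -7*√(n² + g²) = -7*√(g² + n²))
f(-5)*(282 + j(6, 3 + 20)) = -5*(282 - 7*√((3 + 20)² + 6²)) = -5*(282 - 7*√(23² + 36)) = -5*(282 - 7*√(529 + 36)) = -5*(282 - 7*√565) = -1410 + 35*√565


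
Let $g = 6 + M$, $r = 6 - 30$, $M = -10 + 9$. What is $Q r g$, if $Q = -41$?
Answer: $4920$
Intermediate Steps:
$M = -1$
$r = -24$ ($r = 6 - 30 = -24$)
$g = 5$ ($g = 6 - 1 = 5$)
$Q r g = \left(-41\right) \left(-24\right) 5 = 984 \cdot 5 = 4920$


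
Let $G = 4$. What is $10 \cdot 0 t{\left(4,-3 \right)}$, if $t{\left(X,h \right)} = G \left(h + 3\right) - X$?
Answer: $0$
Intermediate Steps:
$t{\left(X,h \right)} = 12 - X + 4 h$ ($t{\left(X,h \right)} = 4 \left(h + 3\right) - X = 4 \left(3 + h\right) - X = \left(12 + 4 h\right) - X = 12 - X + 4 h$)
$10 \cdot 0 t{\left(4,-3 \right)} = 10 \cdot 0 \left(12 - 4 + 4 \left(-3\right)\right) = 0 \left(12 - 4 - 12\right) = 0 \left(-4\right) = 0$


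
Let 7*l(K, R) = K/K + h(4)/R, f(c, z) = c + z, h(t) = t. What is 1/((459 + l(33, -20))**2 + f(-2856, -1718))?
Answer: 1225/252609611 ≈ 4.8494e-6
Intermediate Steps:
l(K, R) = 1/7 + 4/(7*R) (l(K, R) = (K/K + 4/R)/7 = (1 + 4/R)/7 = 1/7 + 4/(7*R))
1/((459 + l(33, -20))**2 + f(-2856, -1718)) = 1/((459 + (1/7)*(4 - 20)/(-20))**2 + (-2856 - 1718)) = 1/((459 + (1/7)*(-1/20)*(-16))**2 - 4574) = 1/((459 + 4/35)**2 - 4574) = 1/((16069/35)**2 - 4574) = 1/(258212761/1225 - 4574) = 1/(252609611/1225) = 1225/252609611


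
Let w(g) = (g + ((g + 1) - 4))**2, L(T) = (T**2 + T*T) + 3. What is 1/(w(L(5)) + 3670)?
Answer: 1/14279 ≈ 7.0033e-5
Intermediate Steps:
L(T) = 3 + 2*T**2 (L(T) = (T**2 + T**2) + 3 = 2*T**2 + 3 = 3 + 2*T**2)
w(g) = (-3 + 2*g)**2 (w(g) = (g + ((1 + g) - 4))**2 = (g + (-3 + g))**2 = (-3 + 2*g)**2)
1/(w(L(5)) + 3670) = 1/((-3 + 2*(3 + 2*5**2))**2 + 3670) = 1/((-3 + 2*(3 + 2*25))**2 + 3670) = 1/((-3 + 2*(3 + 50))**2 + 3670) = 1/((-3 + 2*53)**2 + 3670) = 1/((-3 + 106)**2 + 3670) = 1/(103**2 + 3670) = 1/(10609 + 3670) = 1/14279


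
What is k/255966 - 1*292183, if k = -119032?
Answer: -37394516405/127983 ≈ -2.9218e+5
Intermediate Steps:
k/255966 - 1*292183 = -119032/255966 - 1*292183 = -119032*1/255966 - 292183 = -59516/127983 - 292183 = -37394516405/127983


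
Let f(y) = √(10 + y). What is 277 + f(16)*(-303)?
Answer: 277 - 303*√26 ≈ -1268.0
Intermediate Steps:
277 + f(16)*(-303) = 277 + √(10 + 16)*(-303) = 277 + √26*(-303) = 277 - 303*√26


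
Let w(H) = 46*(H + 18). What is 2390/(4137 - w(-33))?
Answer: 2390/4827 ≈ 0.49513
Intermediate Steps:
w(H) = 828 + 46*H (w(H) = 46*(18 + H) = 828 + 46*H)
2390/(4137 - w(-33)) = 2390/(4137 - (828 + 46*(-33))) = 2390/(4137 - (828 - 1518)) = 2390/(4137 - 1*(-690)) = 2390/(4137 + 690) = 2390/4827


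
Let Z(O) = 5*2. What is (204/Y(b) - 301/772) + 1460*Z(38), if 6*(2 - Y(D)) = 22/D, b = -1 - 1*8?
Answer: 736860611/50180 ≈ 14684.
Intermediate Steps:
b = -9 (b = -1 - 8 = -9)
Y(D) = 2 - 11/(3*D)
Z(O) = 10
(204/Y(b) - 301/772) + 1460*Z(38) = (204/(2 - 11/3/(-9)) - 301/772) + 1460*10 = (204/(2 - 11/3*(-1/9)) - 301*1/772) + 14600 = (204/(2 + 11/27) - 301/772) + 14600 = (204/(65/27) - 301/772) + 14600 = (204*(27/65) - 301/772) + 14600 = (5508/65 - 301/772) + 14600 = 4232611/50180 + 14600 = 736860611/50180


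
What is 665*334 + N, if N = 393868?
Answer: 615978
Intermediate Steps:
665*334 + N = 665*334 + 393868 = 222110 + 393868 = 615978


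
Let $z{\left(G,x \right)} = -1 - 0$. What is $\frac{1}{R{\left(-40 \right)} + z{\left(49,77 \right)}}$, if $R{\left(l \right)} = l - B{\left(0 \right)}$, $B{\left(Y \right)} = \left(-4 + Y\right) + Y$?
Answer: $- \frac{1}{37} \approx -0.027027$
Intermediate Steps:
$z{\left(G,x \right)} = -1$ ($z{\left(G,x \right)} = -1 + 0 = -1$)
$B{\left(Y \right)} = -4 + 2 Y$
$R{\left(l \right)} = 4 + l$ ($R{\left(l \right)} = l - \left(-4 + 2 \cdot 0\right) = l - \left(-4 + 0\right) = l - -4 = l + 4 = 4 + l$)
$\frac{1}{R{\left(-40 \right)} + z{\left(49,77 \right)}} = \frac{1}{\left(4 - 40\right) - 1} = \frac{1}{-36 - 1} = \frac{1}{-37} = - \frac{1}{37}$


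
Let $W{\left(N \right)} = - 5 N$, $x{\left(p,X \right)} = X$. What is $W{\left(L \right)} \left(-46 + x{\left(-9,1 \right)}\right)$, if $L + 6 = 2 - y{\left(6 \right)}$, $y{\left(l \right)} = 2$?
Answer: $-1350$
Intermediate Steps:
$L = -6$ ($L = -6 + \left(2 - 2\right) = -6 + 0 = -6$)
$W{\left(L \right)} \left(-46 + x{\left(-9,1 \right)}\right) = \left(-5\right) \left(-6\right) \left(-46 + 1\right) = 30 \left(-45\right) = -1350$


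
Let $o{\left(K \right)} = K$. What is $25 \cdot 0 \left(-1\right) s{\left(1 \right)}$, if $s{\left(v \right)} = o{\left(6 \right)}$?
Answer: $0$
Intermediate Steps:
$s{\left(v \right)} = 6$
$25 \cdot 0 \left(-1\right) s{\left(1 \right)} = 25 \cdot 0 \left(-1\right) 6 = 25 \cdot 0 \cdot 6 = 0 \cdot 6 = 0$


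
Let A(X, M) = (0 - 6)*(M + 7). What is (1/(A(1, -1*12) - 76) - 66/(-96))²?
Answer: 60025/135424 ≈ 0.44324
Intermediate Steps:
A(X, M) = -42 - 6*M (A(X, M) = -6*(7 + M) = -42 - 6*M)
(1/(A(1, -1*12) - 76) - 66/(-96))² = (1/((-42 - (-6)*12) - 76) - 66/(-96))² = (1/((-42 - 6*(-12)) - 76) - 66*(-1/96))² = (1/((-42 + 72) - 76) + 11/16)² = (1/(30 - 76) + 11/16)² = (1/(-46) + 11/16)² = (-1/46 + 11/16)² = (245/368)² = 60025/135424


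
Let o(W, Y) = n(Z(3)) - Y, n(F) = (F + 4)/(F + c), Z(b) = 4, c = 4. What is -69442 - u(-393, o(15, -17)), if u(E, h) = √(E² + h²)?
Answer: -69442 - 3*√17197 ≈ -69835.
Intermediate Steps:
n(F) = 1 (n(F) = (F + 4)/(F + 4) = (4 + F)/(4 + F) = 1)
o(W, Y) = 1 - Y
-69442 - u(-393, o(15, -17)) = -69442 - √((-393)² + (1 - 1*(-17))²) = -69442 - √(154449 + (1 + 17)²) = -69442 - √(154449 + 18²) = -69442 - √(154449 + 324) = -69442 - √154773 = -69442 - 3*√17197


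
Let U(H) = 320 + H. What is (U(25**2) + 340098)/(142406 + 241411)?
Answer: 113681/127939 ≈ 0.88856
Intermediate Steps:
(U(25**2) + 340098)/(142406 + 241411) = ((320 + 25**2) + 340098)/(142406 + 241411) = ((320 + 625) + 340098)/383817 = (945 + 340098)*(1/383817) = 341043*(1/383817) = 113681/127939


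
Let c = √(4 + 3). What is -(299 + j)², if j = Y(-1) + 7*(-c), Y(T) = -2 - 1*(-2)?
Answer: -89744 + 4186*√7 ≈ -78669.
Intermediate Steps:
Y(T) = 0 (Y(T) = -2 + 2 = 0)
c = √7 ≈ 2.6458
j = -7*√7 (j = 0 + 7*(-√7) = 0 - 7*√7 = -7*√7 ≈ -18.520)
-(299 + j)² = -(299 - 7*√7)²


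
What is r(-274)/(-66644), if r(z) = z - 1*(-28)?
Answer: 123/33322 ≈ 0.0036913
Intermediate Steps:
r(z) = 28 + z (r(z) = z + 28 = 28 + z)
r(-274)/(-66644) = (28 - 274)/(-66644) = -246*(-1/66644) = 123/33322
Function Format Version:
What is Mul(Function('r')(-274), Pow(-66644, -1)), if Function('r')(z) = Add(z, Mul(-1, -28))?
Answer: Rational(123, 33322) ≈ 0.0036913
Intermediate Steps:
Function('r')(z) = Add(28, z) (Function('r')(z) = Add(z, 28) = Add(28, z))
Mul(Function('r')(-274), Pow(-66644, -1)) = Mul(Add(28, -274), Pow(-66644, -1)) = Mul(-246, Rational(-1, 66644)) = Rational(123, 33322)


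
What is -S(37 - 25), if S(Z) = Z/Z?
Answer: -1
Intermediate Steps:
S(Z) = 1
-S(37 - 25) = -1*1 = -1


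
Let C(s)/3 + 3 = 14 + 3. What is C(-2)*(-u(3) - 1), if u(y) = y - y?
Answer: -42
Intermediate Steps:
C(s) = 42 (C(s) = -9 + 3*(14 + 3) = -9 + 3*17 = -9 + 51 = 42)
u(y) = 0
C(-2)*(-u(3) - 1) = 42*(-1*0 - 1) = 42*(0 - 1) = 42*(-1) = -42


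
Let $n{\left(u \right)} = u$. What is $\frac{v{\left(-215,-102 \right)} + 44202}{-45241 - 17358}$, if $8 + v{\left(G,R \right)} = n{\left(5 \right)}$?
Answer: $- \frac{44199}{62599} \approx -0.70607$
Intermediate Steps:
$v{\left(G,R \right)} = -3$ ($v{\left(G,R \right)} = -8 + 5 = -3$)
$\frac{v{\left(-215,-102 \right)} + 44202}{-45241 - 17358} = \frac{-3 + 44202}{-45241 - 17358} = \frac{44199}{-62599} = 44199 \left(- \frac{1}{62599}\right) = - \frac{44199}{62599}$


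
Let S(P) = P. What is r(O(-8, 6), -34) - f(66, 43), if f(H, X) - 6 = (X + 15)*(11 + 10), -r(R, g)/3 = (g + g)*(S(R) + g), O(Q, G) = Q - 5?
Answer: -10812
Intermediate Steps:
O(Q, G) = -5 + Q
r(R, g) = -6*g*(R + g) (r(R, g) = -3*(g + g)*(R + g) = -3*2*g*(R + g) = -6*g*(R + g))
f(H, X) = 321 + 21*X (f(H, X) = 6 + (X + 15)*(11 + 10) = 6 + (15 + X)*21 = 6 + (315 + 21*X) = 321 + 21*X)
r(O(-8, 6), -34) - f(66, 43) = -6*(-34)*((-5 - 8) - 34) - (321 + 21*43) = -6*(-34)*(-13 - 34) - (321 + 903) = -6*(-34)*(-47) - 1*1224 = -9588 - 1224 = -10812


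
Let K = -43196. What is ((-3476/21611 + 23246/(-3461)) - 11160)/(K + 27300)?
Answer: 417617044051/594475993108 ≈ 0.70250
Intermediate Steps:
((-3476/21611 + 23246/(-3461)) - 11160)/(K + 27300) = ((-3476/21611 + 23246/(-3461)) - 11160)/(-43196 + 27300) = ((-3476*1/21611 + 23246*(-1/3461)) - 11160)/(-15896) = ((-3476/21611 - 23246/3461) - 11160)*(-1/15896) = (-514399742/74795671 - 11160)*(-1/15896) = -835234088102/74795671*(-1/15896) = 417617044051/594475993108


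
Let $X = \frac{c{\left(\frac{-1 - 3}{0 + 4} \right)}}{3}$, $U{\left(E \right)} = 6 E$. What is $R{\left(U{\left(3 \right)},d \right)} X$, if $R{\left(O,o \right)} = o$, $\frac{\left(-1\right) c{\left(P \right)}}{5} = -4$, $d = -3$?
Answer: $-20$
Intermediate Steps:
$c{\left(P \right)} = 20$ ($c{\left(P \right)} = \left(-5\right) \left(-4\right) = 20$)
$X = \frac{20}{3} \approx 6.6667$
$R{\left(U{\left(3 \right)},d \right)} X = \left(-3\right) \frac{20}{3} = -20$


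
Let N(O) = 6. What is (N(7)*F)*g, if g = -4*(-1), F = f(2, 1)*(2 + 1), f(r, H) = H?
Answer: 72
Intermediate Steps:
F = 3 (F = 1*(2 + 1) = 1*3 = 3)
g = 4
(N(7)*F)*g = (6*3)*4 = 18*4 = 72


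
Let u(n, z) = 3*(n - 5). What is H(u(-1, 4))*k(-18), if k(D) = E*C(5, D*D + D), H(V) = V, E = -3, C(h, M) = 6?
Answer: 324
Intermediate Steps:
u(n, z) = -15 + 3*n (u(n, z) = 3*(-5 + n) = -15 + 3*n)
k(D) = -18 (k(D) = -3*6 = -18)
H(u(-1, 4))*k(-18) = (-15 + 3*(-1))*(-18) = (-15 - 3)*(-18) = -18*(-18) = 324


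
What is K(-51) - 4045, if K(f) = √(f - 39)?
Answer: -4045 + 3*I*√10 ≈ -4045.0 + 9.4868*I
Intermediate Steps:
K(f) = √(-39 + f)
K(-51) - 4045 = √(-39 - 51) - 4045 = √(-90) - 4045 = 3*I*√10 - 4045 = -4045 + 3*I*√10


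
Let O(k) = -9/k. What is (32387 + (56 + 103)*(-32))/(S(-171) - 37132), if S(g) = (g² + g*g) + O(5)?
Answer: 136495/106741 ≈ 1.2787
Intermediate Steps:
S(g) = -9/5 + 2*g² (S(g) = (g² + g*g) - 9/5 = (g² + g²) - 9*⅕ = 2*g² - 9/5 = -9/5 + 2*g²)
(32387 + (56 + 103)*(-32))/(S(-171) - 37132) = (32387 + (56 + 103)*(-32))/((-9/5 + 2*(-171)²) - 37132) = (32387 + 159*(-32))/((-9/5 + 2*29241) - 37132) = (32387 - 5088)/((-9/5 + 58482) - 37132) = 27299/(292401/5 - 37132) = 27299/(106741/5) = 27299*(5/106741) = 136495/106741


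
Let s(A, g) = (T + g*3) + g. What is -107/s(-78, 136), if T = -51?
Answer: -107/493 ≈ -0.21704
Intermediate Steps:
s(A, g) = -51 + 4*g (s(A, g) = (-51 + g*3) + g = (-51 + 3*g) + g = -51 + 4*g)
-107/s(-78, 136) = -107/(-51 + 4*136) = -107/(-51 + 544) = -107/493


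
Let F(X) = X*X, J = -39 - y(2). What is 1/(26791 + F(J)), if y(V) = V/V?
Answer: 1/28391 ≈ 3.5222e-5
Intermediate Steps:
y(V) = 1
J = -40 (J = -39 - 1*1 = -39 - 1 = -40)
F(X) = X²
1/(26791 + F(J)) = 1/(26791 + (-40)²) = 1/(26791 + 1600) = 1/28391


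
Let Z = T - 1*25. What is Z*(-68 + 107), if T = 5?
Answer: -780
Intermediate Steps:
Z = -20 (Z = 5 - 1*25 = 5 - 25 = -20)
Z*(-68 + 107) = -20*(-68 + 107) = -20*39 = -780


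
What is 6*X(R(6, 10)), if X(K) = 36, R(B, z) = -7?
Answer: 216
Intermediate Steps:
6*X(R(6, 10)) = 6*36 = 216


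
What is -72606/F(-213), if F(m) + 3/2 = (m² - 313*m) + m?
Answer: -48404/74549 ≈ -0.64929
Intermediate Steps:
F(m) = -3/2 + m² - 312*m (F(m) = -3/2 + ((m² - 313*m) + m) = -3/2 + (m² - 312*m) = -3/2 + m² - 312*m)
-72606/F(-213) = -72606/(-3/2 + (-213)² - 312*(-213)) = -72606/(-3/2 + 45369 + 66456) = -72606/223647/2 = -72606*2/223647 = -48404/74549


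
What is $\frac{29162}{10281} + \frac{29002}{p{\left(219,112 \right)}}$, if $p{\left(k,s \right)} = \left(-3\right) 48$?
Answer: $- \frac{48995039}{246744} \approx -198.57$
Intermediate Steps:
$p{\left(k,s \right)} = -144$
$\frac{29162}{10281} + \frac{29002}{p{\left(219,112 \right)}} = \frac{29162}{10281} + \frac{29002}{-144} = 29162 \cdot \frac{1}{10281} + 29002 \left(- \frac{1}{144}\right) = \frac{29162}{10281} - \frac{14501}{72} = - \frac{48995039}{246744}$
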